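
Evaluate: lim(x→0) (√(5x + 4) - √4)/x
This is a standard limit.

Factor or rationalize the expression:
  lim(x→0) (√(5x + 4) - √4)/x = 5/4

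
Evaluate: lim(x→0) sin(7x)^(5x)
This is an exponential indeterminate form.

For exponential indeterminate forms, take the natural log:
  Let L = lim(x→0) sin(7x)^(5x)
  Then ln(L) = lim(x→0) [exponent × ln(base)]
  Evaluate using L'Hôpital or standard limits, then exponentiate.
  L = 1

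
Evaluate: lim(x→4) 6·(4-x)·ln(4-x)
This is a 0·∞ indeterminate form.

Rewrite 0·∞ as a quotient (0/0 or ∞/∞ form), then apply L'Hôpital's rule:
  lim(x→4) 6·(4-x)·ln(4-x) = 0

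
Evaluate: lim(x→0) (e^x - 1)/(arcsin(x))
This is a 0/0 indeterminate form.

Apply L'Hôpital's rule: differentiate numerator and denominator separately.
  f(x) = e^(x) - 1   ⇒   f'(x) = e^(x)
  g(x) = asin(x)   ⇒   g'(x) = 1/sqrt(1 - x^2)
  lim(x→0) f'(x)/g'(x) = lim(x→0) (e^(x))/(1/sqrt(1 - x^2))
  = 1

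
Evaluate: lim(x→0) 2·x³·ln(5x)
This is a 0·∞ indeterminate form.

Rewrite 0·∞ as a quotient (0/0 or ∞/∞ form), then apply L'Hôpital's rule:
  lim(x→0) 2·x³·ln(5x) = 0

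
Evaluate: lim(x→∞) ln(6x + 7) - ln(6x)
This is an ∞-∞ indeterminate form.

Combine fractions or rationalize to convert ∞-∞ to 0/0 form:
  lim(x→∞) ln(6x + 7) - ln(6x) = 0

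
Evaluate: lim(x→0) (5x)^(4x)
This is an exponential indeterminate form.

For exponential indeterminate forms, take the natural log:
  Let L = lim(x→0) (5x)^(4x)
  Then ln(L) = lim(x→0) [exponent × ln(base)]
  Evaluate using L'Hôpital or standard limits, then exponentiate.
  L = 1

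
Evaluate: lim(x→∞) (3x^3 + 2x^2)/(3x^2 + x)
This is an ∞/∞ indeterminate form.

Apply L'Hôpital's rule: differentiate numerator and denominator separately.
  f(x) = 3·x^3 + 2·x^2   ⇒   f'(x) = 9·x^2 + 4·x
  g(x) = 3·x^2 + x   ⇒   g'(x) = 6·x + 1
  lim(x→∞) f'(x)/g'(x) = lim(x→∞) (9·x^2 + 4·x)/(6·x + 1)
  = ∞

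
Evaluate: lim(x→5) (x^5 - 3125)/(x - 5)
This is a standard limit.

Factor or rationalize the expression:
  lim(x→5) (x^5 - 3125)/(x - 5) = 3125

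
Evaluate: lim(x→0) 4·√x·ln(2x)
This is a 0·∞ indeterminate form.

Rewrite 0·∞ as a quotient (0/0 or ∞/∞ form), then apply L'Hôpital's rule:
  lim(x→0) 4·√x·ln(2x) = 0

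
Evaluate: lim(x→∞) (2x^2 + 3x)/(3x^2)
This is an ∞/∞ indeterminate form.

Apply L'Hôpital's rule: differentiate numerator and denominator separately.
  f(x) = 2·x^2 + 3·x   ⇒   f'(x) = 4·x + 3
  g(x) = 3·x^2   ⇒   g'(x) = 6·x
  lim(x→∞) f'(x)/g'(x) = lim(x→∞) (4·x + 3)/(6·x)
  = 2/3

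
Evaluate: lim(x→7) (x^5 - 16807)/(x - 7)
This is a standard limit.

Factor or rationalize the expression:
  lim(x→7) (x^5 - 16807)/(x - 7) = 12005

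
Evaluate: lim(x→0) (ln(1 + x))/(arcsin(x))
This is a 0/0 indeterminate form.

Apply L'Hôpital's rule: differentiate numerator and denominator separately.
  f(x) = ln(x + 1)   ⇒   f'(x) = 1/(x + 1)
  g(x) = asin(x)   ⇒   g'(x) = 1/sqrt(1 - x^2)
  lim(x→0) f'(x)/g'(x) = lim(x→0) (1/(x + 1))/(1/sqrt(1 - x^2))
  = 1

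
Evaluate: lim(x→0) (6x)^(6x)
This is an exponential indeterminate form.

For exponential indeterminate forms, take the natural log:
  Let L = lim(x→0) (6x)^(6x)
  Then ln(L) = lim(x→0) [exponent × ln(base)]
  Evaluate using L'Hôpital or standard limits, then exponentiate.
  L = 1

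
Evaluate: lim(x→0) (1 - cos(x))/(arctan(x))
This is a 0/0 indeterminate form.

Apply L'Hôpital's rule: differentiate numerator and denominator separately.
  f(x) = 1 - cos(x)   ⇒   f'(x) = sin(x)
  g(x) = atan(x)   ⇒   g'(x) = 1/(x^2 + 1)
  lim(x→0) f'(x)/g'(x) = lim(x→0) (sin(x))/(1/(x^2 + 1))
  = 0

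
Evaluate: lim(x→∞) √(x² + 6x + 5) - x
This is an ∞-∞ indeterminate form.

Combine fractions or rationalize to convert ∞-∞ to 0/0 form:
  lim(x→∞) √(x² + 6x + 5) - x = 3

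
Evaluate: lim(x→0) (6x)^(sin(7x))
This is an exponential indeterminate form.

For exponential indeterminate forms, take the natural log:
  Let L = lim(x→0) (6x)^(sin(7x))
  Then ln(L) = lim(x→0) [exponent × ln(base)]
  Evaluate using L'Hôpital or standard limits, then exponentiate.
  L = 1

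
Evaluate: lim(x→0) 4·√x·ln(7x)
This is a 0·∞ indeterminate form.

Rewrite 0·∞ as a quotient (0/0 or ∞/∞ form), then apply L'Hôpital's rule:
  lim(x→0) 4·√x·ln(7x) = 0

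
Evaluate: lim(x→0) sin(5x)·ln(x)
This is a 0·∞ indeterminate form.

Rewrite 0·∞ as a quotient (0/0 or ∞/∞ form), then apply L'Hôpital's rule:
  lim(x→0) sin(5x)·ln(x) = 0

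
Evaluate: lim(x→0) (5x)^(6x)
This is an exponential indeterminate form.

For exponential indeterminate forms, take the natural log:
  Let L = lim(x→0) (5x)^(6x)
  Then ln(L) = lim(x→0) [exponent × ln(base)]
  Evaluate using L'Hôpital or standard limits, then exponentiate.
  L = 1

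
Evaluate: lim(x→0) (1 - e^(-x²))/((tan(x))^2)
This is a 0/0 indeterminate form.

Apply L'Hôpital's rule: differentiate numerator and denominator separately.
  f(x) = 1 - e^(-x^2)   ⇒   f'(x) = 2·x·e^(-x^2)
  g(x) = tan(x)^2   ⇒   g'(x) = (2·tan(x)^2 + 2)·tan(x)
  lim(x→0) f'(x)/g'(x) = lim(x→0) (2·x·e^(-x^2))/((2·tan(x)^2 + 2)·tan(x))
  = 1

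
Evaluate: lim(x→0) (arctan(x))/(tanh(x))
This is a 0/0 indeterminate form.

Apply L'Hôpital's rule: differentiate numerator and denominator separately.
  f(x) = atan(x)   ⇒   f'(x) = 1/(x^2 + 1)
  g(x) = tanh(x)   ⇒   g'(x) = 1 - tanh(x)^2
  lim(x→0) f'(x)/g'(x) = lim(x→0) (1/(x^2 + 1))/(1 - tanh(x)^2)
  = 1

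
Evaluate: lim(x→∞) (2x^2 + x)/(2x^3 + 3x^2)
This is an ∞/∞ indeterminate form.

Apply L'Hôpital's rule: differentiate numerator and denominator separately.
  f(x) = 2·x^2 + x   ⇒   f'(x) = 4·x + 1
  g(x) = 2·x^3 + 3·x^2   ⇒   g'(x) = 6·x^2 + 6·x
  lim(x→∞) f'(x)/g'(x) = lim(x→∞) (4·x + 1)/(6·x^2 + 6·x)
  = 0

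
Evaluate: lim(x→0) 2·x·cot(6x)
This is a 0·∞ indeterminate form.

Rewrite 0·∞ as a quotient (0/0 or ∞/∞ form), then apply L'Hôpital's rule:
  lim(x→0) 2·x·cot(6x) = 1/3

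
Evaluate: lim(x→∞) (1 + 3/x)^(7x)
This is an exponential indeterminate form.

For exponential indeterminate forms, take the natural log:
  Let L = lim(x→∞) (1 + 3/x)^(7x)
  Then ln(L) = lim(x→∞) [exponent × ln(base)]
  Evaluate using L'Hôpital or standard limits, then exponentiate.
  L = e^(21)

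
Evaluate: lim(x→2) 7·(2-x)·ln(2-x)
This is a 0·∞ indeterminate form.

Rewrite 0·∞ as a quotient (0/0 or ∞/∞ form), then apply L'Hôpital's rule:
  lim(x→2) 7·(2-x)·ln(2-x) = 0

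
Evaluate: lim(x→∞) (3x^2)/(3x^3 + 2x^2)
This is an ∞/∞ indeterminate form.

Apply L'Hôpital's rule: differentiate numerator and denominator separately.
  f(x) = 3·x^2   ⇒   f'(x) = 6·x
  g(x) = 3·x^3 + 2·x^2   ⇒   g'(x) = 9·x^2 + 4·x
  lim(x→∞) f'(x)/g'(x) = lim(x→∞) (6·x)/(9·x^2 + 4·x)
  = 0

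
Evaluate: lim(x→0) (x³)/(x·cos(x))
This is a 0/0 indeterminate form.

Apply L'Hôpital's rule: differentiate numerator and denominator separately.
  f(x) = x^3   ⇒   f'(x) = 3·x^2
  g(x) = x·cos(x)   ⇒   g'(x) = -x·sin(x) + cos(x)
  lim(x→0) f'(x)/g'(x) = lim(x→0) (3·x^2)/(-x·sin(x) + cos(x))
  = 0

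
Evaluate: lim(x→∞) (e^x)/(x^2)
This is an ∞/∞ indeterminate form.

Apply L'Hôpital's rule: differentiate numerator and denominator separately.
  f(x) = e^(x)   ⇒   f'(x) = e^(x)
  g(x) = x^2   ⇒   g'(x) = 2·x
  lim(x→∞) f'(x)/g'(x) = lim(x→∞) (e^(x))/(2·x)
  = ∞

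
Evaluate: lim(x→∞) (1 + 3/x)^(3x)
This is an exponential indeterminate form.

For exponential indeterminate forms, take the natural log:
  Let L = lim(x→∞) (1 + 3/x)^(3x)
  Then ln(L) = lim(x→∞) [exponent × ln(base)]
  Evaluate using L'Hôpital or standard limits, then exponentiate.
  L = e^(9)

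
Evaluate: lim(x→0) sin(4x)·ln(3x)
This is a 0·∞ indeterminate form.

Rewrite 0·∞ as a quotient (0/0 or ∞/∞ form), then apply L'Hôpital's rule:
  lim(x→0) sin(4x)·ln(3x) = 0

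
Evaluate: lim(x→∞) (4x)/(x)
This is an ∞/∞ indeterminate form.

Apply L'Hôpital's rule: differentiate numerator and denominator separately.
  f(x) = 4·x   ⇒   f'(x) = 4
  g(x) = x   ⇒   g'(x) = 1
  lim(x→∞) f'(x)/g'(x) = lim(x→∞) (4)/(1)
  = 4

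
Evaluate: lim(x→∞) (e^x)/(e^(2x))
This is an ∞/∞ indeterminate form.

Apply L'Hôpital's rule: differentiate numerator and denominator separately.
  f(x) = e^(x)   ⇒   f'(x) = e^(x)
  g(x) = e^(2·x)   ⇒   g'(x) = 2·e^(2·x)
  lim(x→∞) f'(x)/g'(x) = lim(x→∞) (e^(x))/(2·e^(2·x))
  = 0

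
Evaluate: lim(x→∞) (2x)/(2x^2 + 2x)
This is an ∞/∞ indeterminate form.

Apply L'Hôpital's rule: differentiate numerator and denominator separately.
  f(x) = 2·x   ⇒   f'(x) = 2
  g(x) = 2·x^2 + 2·x   ⇒   g'(x) = 4·x + 2
  lim(x→∞) f'(x)/g'(x) = lim(x→∞) (2)/(4·x + 2)
  = 0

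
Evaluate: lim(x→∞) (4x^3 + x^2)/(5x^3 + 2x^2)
This is an ∞/∞ indeterminate form.

Apply L'Hôpital's rule: differentiate numerator and denominator separately.
  f(x) = 4·x^3 + x^2   ⇒   f'(x) = 12·x^2 + 2·x
  g(x) = 5·x^3 + 2·x^2   ⇒   g'(x) = 15·x^2 + 4·x
  lim(x→∞) f'(x)/g'(x) = lim(x→∞) (12·x^2 + 2·x)/(15·x^2 + 4·x)
  = 4/5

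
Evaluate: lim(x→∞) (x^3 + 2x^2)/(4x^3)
This is an ∞/∞ indeterminate form.

Apply L'Hôpital's rule: differentiate numerator and denominator separately.
  f(x) = x^3 + 2·x^2   ⇒   f'(x) = 3·x^2 + 4·x
  g(x) = 4·x^3   ⇒   g'(x) = 12·x^2
  lim(x→∞) f'(x)/g'(x) = lim(x→∞) (3·x^2 + 4·x)/(12·x^2)
  = 1/4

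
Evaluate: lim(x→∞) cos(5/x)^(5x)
This is an exponential indeterminate form.

For exponential indeterminate forms, take the natural log:
  Let L = lim(x→∞) cos(5/x)^(5x)
  Then ln(L) = lim(x→∞) [exponent × ln(base)]
  Evaluate using L'Hôpital or standard limits, then exponentiate.
  L = 1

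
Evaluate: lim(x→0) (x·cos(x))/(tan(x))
This is a 0/0 indeterminate form.

Apply L'Hôpital's rule: differentiate numerator and denominator separately.
  f(x) = x·cos(x)   ⇒   f'(x) = -x·sin(x) + cos(x)
  g(x) = tan(x)   ⇒   g'(x) = tan(x)^2 + 1
  lim(x→0) f'(x)/g'(x) = lim(x→0) (-x·sin(x) + cos(x))/(tan(x)^2 + 1)
  = 1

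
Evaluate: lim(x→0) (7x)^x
This is an exponential indeterminate form.

For exponential indeterminate forms, take the natural log:
  Let L = lim(x→0) (7x)^x
  Then ln(L) = lim(x→0) [exponent × ln(base)]
  Evaluate using L'Hôpital or standard limits, then exponentiate.
  L = 1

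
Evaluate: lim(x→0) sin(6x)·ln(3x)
This is a 0·∞ indeterminate form.

Rewrite 0·∞ as a quotient (0/0 or ∞/∞ form), then apply L'Hôpital's rule:
  lim(x→0) sin(6x)·ln(3x) = 0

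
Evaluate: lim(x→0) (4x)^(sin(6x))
This is an exponential indeterminate form.

For exponential indeterminate forms, take the natural log:
  Let L = lim(x→0) (4x)^(sin(6x))
  Then ln(L) = lim(x→0) [exponent × ln(base)]
  Evaluate using L'Hôpital or standard limits, then exponentiate.
  L = 1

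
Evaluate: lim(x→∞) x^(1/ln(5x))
This is an exponential indeterminate form.

For exponential indeterminate forms, take the natural log:
  Let L = lim(x→∞) x^(1/ln(5x))
  Then ln(L) = lim(x→∞) [exponent × ln(base)]
  Evaluate using L'Hôpital or standard limits, then exponentiate.
  L = e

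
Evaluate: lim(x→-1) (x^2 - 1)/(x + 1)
This is a standard limit.

Factor or rationalize the expression:
  lim(x→-1) (x^2 - 1)/(x + 1) = -2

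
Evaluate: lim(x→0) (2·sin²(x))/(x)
This is a 0/0 indeterminate form.

Apply L'Hôpital's rule: differentiate numerator and denominator separately.
  f(x) = 2·sin(x)^2   ⇒   f'(x) = 4·sin(x)·cos(x)
  g(x) = x   ⇒   g'(x) = 1
  lim(x→0) f'(x)/g'(x) = lim(x→0) (4·sin(x)·cos(x))/(1)
  = 0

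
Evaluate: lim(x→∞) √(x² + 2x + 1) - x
This is an ∞-∞ indeterminate form.

Combine fractions or rationalize to convert ∞-∞ to 0/0 form:
  lim(x→∞) √(x² + 2x + 1) - x = 1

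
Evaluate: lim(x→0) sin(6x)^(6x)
This is an exponential indeterminate form.

For exponential indeterminate forms, take the natural log:
  Let L = lim(x→0) sin(6x)^(6x)
  Then ln(L) = lim(x→0) [exponent × ln(base)]
  Evaluate using L'Hôpital or standard limits, then exponentiate.
  L = 1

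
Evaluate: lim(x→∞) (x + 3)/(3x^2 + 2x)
This is an ∞/∞ indeterminate form.

Apply L'Hôpital's rule: differentiate numerator and denominator separately.
  f(x) = x + 3   ⇒   f'(x) = 1
  g(x) = 3·x^2 + 2·x   ⇒   g'(x) = 6·x + 2
  lim(x→∞) f'(x)/g'(x) = lim(x→∞) (1)/(6·x + 2)
  = 0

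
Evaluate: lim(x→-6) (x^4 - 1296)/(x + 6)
This is a standard limit.

Factor or rationalize the expression:
  lim(x→-6) (x^4 - 1296)/(x + 6) = -864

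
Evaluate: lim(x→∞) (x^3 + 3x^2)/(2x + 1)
This is an ∞/∞ indeterminate form.

Apply L'Hôpital's rule: differentiate numerator and denominator separately.
  f(x) = x^3 + 3·x^2   ⇒   f'(x) = 3·x^2 + 6·x
  g(x) = 2·x + 1   ⇒   g'(x) = 2
  lim(x→∞) f'(x)/g'(x) = lim(x→∞) (3·x^2 + 6·x)/(2)
  = ∞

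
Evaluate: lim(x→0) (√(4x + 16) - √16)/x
This is a standard limit.

Factor or rationalize the expression:
  lim(x→0) (√(4x + 16) - √16)/x = 1/2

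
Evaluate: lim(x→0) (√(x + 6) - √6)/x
This is a standard limit.

Factor or rationalize the expression:
  lim(x→0) (√(x + 6) - √6)/x = sqrt(6)/12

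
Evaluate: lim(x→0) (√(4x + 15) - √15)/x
This is a standard limit.

Factor or rationalize the expression:
  lim(x→0) (√(4x + 15) - √15)/x = 2·sqrt(15)/15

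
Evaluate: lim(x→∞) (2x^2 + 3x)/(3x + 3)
This is an ∞/∞ indeterminate form.

Apply L'Hôpital's rule: differentiate numerator and denominator separately.
  f(x) = 2·x^2 + 3·x   ⇒   f'(x) = 4·x + 3
  g(x) = 3·x + 3   ⇒   g'(x) = 3
  lim(x→∞) f'(x)/g'(x) = lim(x→∞) (4·x + 3)/(3)
  = ∞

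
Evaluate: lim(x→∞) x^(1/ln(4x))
This is an exponential indeterminate form.

For exponential indeterminate forms, take the natural log:
  Let L = lim(x→∞) x^(1/ln(4x))
  Then ln(L) = lim(x→∞) [exponent × ln(base)]
  Evaluate using L'Hôpital or standard limits, then exponentiate.
  L = e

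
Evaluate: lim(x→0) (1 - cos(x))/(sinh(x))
This is a 0/0 indeterminate form.

Apply L'Hôpital's rule: differentiate numerator and denominator separately.
  f(x) = 1 - cos(x)   ⇒   f'(x) = sin(x)
  g(x) = sinh(x)   ⇒   g'(x) = cosh(x)
  lim(x→0) f'(x)/g'(x) = lim(x→0) (sin(x))/(cosh(x))
  = 0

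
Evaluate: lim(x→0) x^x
This is an exponential indeterminate form.

For exponential indeterminate forms, take the natural log:
  Let L = lim(x→0) x^x
  Then ln(L) = lim(x→0) [exponent × ln(base)]
  Evaluate using L'Hôpital or standard limits, then exponentiate.
  L = 1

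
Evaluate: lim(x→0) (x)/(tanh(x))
This is a 0/0 indeterminate form.

Apply L'Hôpital's rule: differentiate numerator and denominator separately.
  f(x) = x   ⇒   f'(x) = 1
  g(x) = tanh(x)   ⇒   g'(x) = 1 - tanh(x)^2
  lim(x→0) f'(x)/g'(x) = lim(x→0) (1)/(1 - tanh(x)^2)
  = 1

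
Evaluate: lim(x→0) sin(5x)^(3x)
This is an exponential indeterminate form.

For exponential indeterminate forms, take the natural log:
  Let L = lim(x→0) sin(5x)^(3x)
  Then ln(L) = lim(x→0) [exponent × ln(base)]
  Evaluate using L'Hôpital or standard limits, then exponentiate.
  L = 1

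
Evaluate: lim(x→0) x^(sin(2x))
This is an exponential indeterminate form.

For exponential indeterminate forms, take the natural log:
  Let L = lim(x→0) x^(sin(2x))
  Then ln(L) = lim(x→0) [exponent × ln(base)]
  Evaluate using L'Hôpital or standard limits, then exponentiate.
  L = 1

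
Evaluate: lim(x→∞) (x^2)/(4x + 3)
This is an ∞/∞ indeterminate form.

Apply L'Hôpital's rule: differentiate numerator and denominator separately.
  f(x) = x^2   ⇒   f'(x) = 2·x
  g(x) = 4·x + 3   ⇒   g'(x) = 4
  lim(x→∞) f'(x)/g'(x) = lim(x→∞) (2·x)/(4)
  = ∞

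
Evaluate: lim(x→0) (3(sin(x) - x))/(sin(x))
This is a 0/0 indeterminate form.

Apply L'Hôpital's rule: differentiate numerator and denominator separately.
  f(x) = -3·x + 3·sin(x)   ⇒   f'(x) = 3·cos(x) - 3
  g(x) = sin(x)   ⇒   g'(x) = cos(x)
  lim(x→0) f'(x)/g'(x) = lim(x→0) (3·cos(x) - 3)/(cos(x))
  = 0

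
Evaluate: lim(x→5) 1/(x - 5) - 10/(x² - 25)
This is an ∞-∞ indeterminate form.

Combine fractions or rationalize to convert ∞-∞ to 0/0 form:
  lim(x→5) 1/(x - 5) - 10/(x² - 25) = 1/10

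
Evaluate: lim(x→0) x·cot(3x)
This is a 0·∞ indeterminate form.

Rewrite 0·∞ as a quotient (0/0 or ∞/∞ form), then apply L'Hôpital's rule:
  lim(x→0) x·cot(3x) = 1/3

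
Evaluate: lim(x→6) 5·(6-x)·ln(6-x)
This is a 0·∞ indeterminate form.

Rewrite 0·∞ as a quotient (0/0 or ∞/∞ form), then apply L'Hôpital's rule:
  lim(x→6) 5·(6-x)·ln(6-x) = 0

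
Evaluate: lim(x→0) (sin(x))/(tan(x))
This is a 0/0 indeterminate form.

Apply L'Hôpital's rule: differentiate numerator and denominator separately.
  f(x) = sin(x)   ⇒   f'(x) = cos(x)
  g(x) = tan(x)   ⇒   g'(x) = tan(x)^2 + 1
  lim(x→0) f'(x)/g'(x) = lim(x→0) (cos(x))/(tan(x)^2 + 1)
  = 1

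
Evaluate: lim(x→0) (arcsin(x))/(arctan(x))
This is a 0/0 indeterminate form.

Apply L'Hôpital's rule: differentiate numerator and denominator separately.
  f(x) = asin(x)   ⇒   f'(x) = 1/sqrt(1 - x^2)
  g(x) = atan(x)   ⇒   g'(x) = 1/(x^2 + 1)
  lim(x→0) f'(x)/g'(x) = lim(x→0) (1/sqrt(1 - x^2))/(1/(x^2 + 1))
  = 1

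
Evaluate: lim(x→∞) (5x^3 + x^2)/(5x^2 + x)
This is an ∞/∞ indeterminate form.

Apply L'Hôpital's rule: differentiate numerator and denominator separately.
  f(x) = 5·x^3 + x^2   ⇒   f'(x) = 15·x^2 + 2·x
  g(x) = 5·x^2 + x   ⇒   g'(x) = 10·x + 1
  lim(x→∞) f'(x)/g'(x) = lim(x→∞) (15·x^2 + 2·x)/(10·x + 1)
  = ∞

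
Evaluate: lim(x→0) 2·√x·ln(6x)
This is a 0·∞ indeterminate form.

Rewrite 0·∞ as a quotient (0/0 or ∞/∞ form), then apply L'Hôpital's rule:
  lim(x→0) 2·√x·ln(6x) = 0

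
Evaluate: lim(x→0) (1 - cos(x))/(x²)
This is a 0/0 indeterminate form.

Apply L'Hôpital's rule: differentiate numerator and denominator separately.
  f(x) = 1 - cos(x)   ⇒   f'(x) = sin(x)
  g(x) = x^2   ⇒   g'(x) = 2·x
  lim(x→0) f'(x)/g'(x) = lim(x→0) (sin(x))/(2·x)
  = 1/2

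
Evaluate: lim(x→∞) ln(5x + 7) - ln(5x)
This is an ∞-∞ indeterminate form.

Combine fractions or rationalize to convert ∞-∞ to 0/0 form:
  lim(x→∞) ln(5x + 7) - ln(5x) = 0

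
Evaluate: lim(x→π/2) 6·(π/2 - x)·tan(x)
This is a 0·∞ indeterminate form.

Rewrite 0·∞ as a quotient (0/0 or ∞/∞ form), then apply L'Hôpital's rule:
  lim(x→π/2) 6·(π/2 - x)·tan(x) = 6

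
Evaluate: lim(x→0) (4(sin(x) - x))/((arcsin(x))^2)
This is a 0/0 indeterminate form.

Apply L'Hôpital's rule: differentiate numerator and denominator separately.
  f(x) = -4·x + 4·sin(x)   ⇒   f'(x) = 4·cos(x) - 4
  g(x) = asin(x)^2   ⇒   g'(x) = 2·asin(x)/sqrt(1 - x^2)
  lim(x→0) f'(x)/g'(x) = lim(x→0) (4·cos(x) - 4)/(2·asin(x)/sqrt(1 - x^2))
  = 0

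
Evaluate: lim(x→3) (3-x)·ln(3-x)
This is a 0·∞ indeterminate form.

Rewrite 0·∞ as a quotient (0/0 or ∞/∞ form), then apply L'Hôpital's rule:
  lim(x→3) (3-x)·ln(3-x) = 0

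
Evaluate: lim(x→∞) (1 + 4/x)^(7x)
This is an exponential indeterminate form.

For exponential indeterminate forms, take the natural log:
  Let L = lim(x→∞) (1 + 4/x)^(7x)
  Then ln(L) = lim(x→∞) [exponent × ln(base)]
  Evaluate using L'Hôpital or standard limits, then exponentiate.
  L = e^(28)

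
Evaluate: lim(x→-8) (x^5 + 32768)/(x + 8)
This is a standard limit.

Factor or rationalize the expression:
  lim(x→-8) (x^5 + 32768)/(x + 8) = 20480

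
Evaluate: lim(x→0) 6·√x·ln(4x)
This is a 0·∞ indeterminate form.

Rewrite 0·∞ as a quotient (0/0 or ∞/∞ form), then apply L'Hôpital's rule:
  lim(x→0) 6·√x·ln(4x) = 0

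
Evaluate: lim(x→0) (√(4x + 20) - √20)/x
This is a standard limit.

Factor or rationalize the expression:
  lim(x→0) (√(4x + 20) - √20)/x = sqrt(5)/5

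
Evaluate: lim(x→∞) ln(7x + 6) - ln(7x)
This is an ∞-∞ indeterminate form.

Combine fractions or rationalize to convert ∞-∞ to 0/0 form:
  lim(x→∞) ln(7x + 6) - ln(7x) = 0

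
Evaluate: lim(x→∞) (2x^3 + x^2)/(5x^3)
This is an ∞/∞ indeterminate form.

Apply L'Hôpital's rule: differentiate numerator and denominator separately.
  f(x) = 2·x^3 + x^2   ⇒   f'(x) = 6·x^2 + 2·x
  g(x) = 5·x^3   ⇒   g'(x) = 15·x^2
  lim(x→∞) f'(x)/g'(x) = lim(x→∞) (6·x^2 + 2·x)/(15·x^2)
  = 2/5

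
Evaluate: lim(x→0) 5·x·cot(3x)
This is a 0·∞ indeterminate form.

Rewrite 0·∞ as a quotient (0/0 or ∞/∞ form), then apply L'Hôpital's rule:
  lim(x→0) 5·x·cot(3x) = 5/3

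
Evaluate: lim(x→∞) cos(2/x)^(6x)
This is an exponential indeterminate form.

For exponential indeterminate forms, take the natural log:
  Let L = lim(x→∞) cos(2/x)^(6x)
  Then ln(L) = lim(x→∞) [exponent × ln(base)]
  Evaluate using L'Hôpital or standard limits, then exponentiate.
  L = 1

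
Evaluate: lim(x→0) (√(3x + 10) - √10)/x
This is a standard limit.

Factor or rationalize the expression:
  lim(x→0) (√(3x + 10) - √10)/x = 3·sqrt(10)/20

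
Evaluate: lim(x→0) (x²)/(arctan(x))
This is a 0/0 indeterminate form.

Apply L'Hôpital's rule: differentiate numerator and denominator separately.
  f(x) = x^2   ⇒   f'(x) = 2·x
  g(x) = atan(x)   ⇒   g'(x) = 1/(x^2 + 1)
  lim(x→0) f'(x)/g'(x) = lim(x→0) (2·x)/(1/(x^2 + 1))
  = 0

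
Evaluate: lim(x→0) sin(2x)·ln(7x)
This is a 0·∞ indeterminate form.

Rewrite 0·∞ as a quotient (0/0 or ∞/∞ form), then apply L'Hôpital's rule:
  lim(x→0) sin(2x)·ln(7x) = 0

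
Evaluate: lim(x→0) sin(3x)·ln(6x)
This is a 0·∞ indeterminate form.

Rewrite 0·∞ as a quotient (0/0 or ∞/∞ form), then apply L'Hôpital's rule:
  lim(x→0) sin(3x)·ln(6x) = 0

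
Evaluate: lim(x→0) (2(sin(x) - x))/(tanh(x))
This is a 0/0 indeterminate form.

Apply L'Hôpital's rule: differentiate numerator and denominator separately.
  f(x) = -2·x + 2·sin(x)   ⇒   f'(x) = 2·cos(x) - 2
  g(x) = tanh(x)   ⇒   g'(x) = 1 - tanh(x)^2
  lim(x→0) f'(x)/g'(x) = lim(x→0) (2·cos(x) - 2)/(1 - tanh(x)^2)
  = 0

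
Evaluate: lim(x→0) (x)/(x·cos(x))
This is a 0/0 indeterminate form.

Apply L'Hôpital's rule: differentiate numerator and denominator separately.
  f(x) = x   ⇒   f'(x) = 1
  g(x) = x·cos(x)   ⇒   g'(x) = -x·sin(x) + cos(x)
  lim(x→0) f'(x)/g'(x) = lim(x→0) (1)/(-x·sin(x) + cos(x))
  = 1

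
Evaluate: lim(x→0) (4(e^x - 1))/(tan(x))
This is a 0/0 indeterminate form.

Apply L'Hôpital's rule: differentiate numerator and denominator separately.
  f(x) = 4·e^(x) - 4   ⇒   f'(x) = 4·e^(x)
  g(x) = tan(x)   ⇒   g'(x) = tan(x)^2 + 1
  lim(x→0) f'(x)/g'(x) = lim(x→0) (4·e^(x))/(tan(x)^2 + 1)
  = 4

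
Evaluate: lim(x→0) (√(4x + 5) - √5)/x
This is a standard limit.

Factor or rationalize the expression:
  lim(x→0) (√(4x + 5) - √5)/x = 2·sqrt(5)/5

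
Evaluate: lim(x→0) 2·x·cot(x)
This is a 0·∞ indeterminate form.

Rewrite 0·∞ as a quotient (0/0 or ∞/∞ form), then apply L'Hôpital's rule:
  lim(x→0) 2·x·cot(x) = 2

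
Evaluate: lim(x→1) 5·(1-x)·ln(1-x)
This is a 0·∞ indeterminate form.

Rewrite 0·∞ as a quotient (0/0 or ∞/∞ form), then apply L'Hôpital's rule:
  lim(x→1) 5·(1-x)·ln(1-x) = 0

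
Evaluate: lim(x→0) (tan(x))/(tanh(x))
This is a 0/0 indeterminate form.

Apply L'Hôpital's rule: differentiate numerator and denominator separately.
  f(x) = tan(x)   ⇒   f'(x) = tan(x)^2 + 1
  g(x) = tanh(x)   ⇒   g'(x) = 1 - tanh(x)^2
  lim(x→0) f'(x)/g'(x) = lim(x→0) (tan(x)^2 + 1)/(1 - tanh(x)^2)
  = 1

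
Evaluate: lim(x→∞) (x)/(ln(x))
This is an ∞/∞ indeterminate form.

Apply L'Hôpital's rule: differentiate numerator and denominator separately.
  f(x) = x   ⇒   f'(x) = 1
  g(x) = ln(x)   ⇒   g'(x) = 1/x
  lim(x→∞) f'(x)/g'(x) = lim(x→∞) (1)/(1/x)
  = ∞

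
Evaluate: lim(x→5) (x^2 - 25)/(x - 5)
This is a standard limit.

Factor or rationalize the expression:
  lim(x→5) (x^2 - 25)/(x - 5) = 10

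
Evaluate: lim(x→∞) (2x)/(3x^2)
This is an ∞/∞ indeterminate form.

Apply L'Hôpital's rule: differentiate numerator and denominator separately.
  f(x) = 2·x   ⇒   f'(x) = 2
  g(x) = 3·x^2   ⇒   g'(x) = 6·x
  lim(x→∞) f'(x)/g'(x) = lim(x→∞) (2)/(6·x)
  = 0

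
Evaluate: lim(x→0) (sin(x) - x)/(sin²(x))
This is a 0/0 indeterminate form.

Apply L'Hôpital's rule: differentiate numerator and denominator separately.
  f(x) = -x + sin(x)   ⇒   f'(x) = cos(x) - 1
  g(x) = sin(x)^2   ⇒   g'(x) = 2·sin(x)·cos(x)
  lim(x→0) f'(x)/g'(x) = lim(x→0) (cos(x) - 1)/(2·sin(x)·cos(x))
  = 0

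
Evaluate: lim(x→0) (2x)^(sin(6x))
This is an exponential indeterminate form.

For exponential indeterminate forms, take the natural log:
  Let L = lim(x→0) (2x)^(sin(6x))
  Then ln(L) = lim(x→0) [exponent × ln(base)]
  Evaluate using L'Hôpital or standard limits, then exponentiate.
  L = 1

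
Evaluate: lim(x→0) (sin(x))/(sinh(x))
This is a 0/0 indeterminate form.

Apply L'Hôpital's rule: differentiate numerator and denominator separately.
  f(x) = sin(x)   ⇒   f'(x) = cos(x)
  g(x) = sinh(x)   ⇒   g'(x) = cosh(x)
  lim(x→0) f'(x)/g'(x) = lim(x→0) (cos(x))/(cosh(x))
  = 1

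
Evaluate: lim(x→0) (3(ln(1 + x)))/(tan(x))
This is a 0/0 indeterminate form.

Apply L'Hôpital's rule: differentiate numerator and denominator separately.
  f(x) = 3·ln(x + 1)   ⇒   f'(x) = 3/(x + 1)
  g(x) = tan(x)   ⇒   g'(x) = tan(x)^2 + 1
  lim(x→0) f'(x)/g'(x) = lim(x→0) (3/(x + 1))/(tan(x)^2 + 1)
  = 3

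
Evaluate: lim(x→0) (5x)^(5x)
This is an exponential indeterminate form.

For exponential indeterminate forms, take the natural log:
  Let L = lim(x→0) (5x)^(5x)
  Then ln(L) = lim(x→0) [exponent × ln(base)]
  Evaluate using L'Hôpital or standard limits, then exponentiate.
  L = 1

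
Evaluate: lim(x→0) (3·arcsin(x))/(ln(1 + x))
This is a 0/0 indeterminate form.

Apply L'Hôpital's rule: differentiate numerator and denominator separately.
  f(x) = 3·asin(x)   ⇒   f'(x) = 3/sqrt(1 - x^2)
  g(x) = ln(x + 1)   ⇒   g'(x) = 1/(x + 1)
  lim(x→0) f'(x)/g'(x) = lim(x→0) (3/sqrt(1 - x^2))/(1/(x + 1))
  = 3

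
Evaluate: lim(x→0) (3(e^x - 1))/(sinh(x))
This is a 0/0 indeterminate form.

Apply L'Hôpital's rule: differentiate numerator and denominator separately.
  f(x) = 3·e^(x) - 3   ⇒   f'(x) = 3·e^(x)
  g(x) = sinh(x)   ⇒   g'(x) = cosh(x)
  lim(x→0) f'(x)/g'(x) = lim(x→0) (3·e^(x))/(cosh(x))
  = 3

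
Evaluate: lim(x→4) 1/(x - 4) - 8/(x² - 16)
This is an ∞-∞ indeterminate form.

Combine fractions or rationalize to convert ∞-∞ to 0/0 form:
  lim(x→4) 1/(x - 4) - 8/(x² - 16) = 1/8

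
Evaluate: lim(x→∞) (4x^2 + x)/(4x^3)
This is an ∞/∞ indeterminate form.

Apply L'Hôpital's rule: differentiate numerator and denominator separately.
  f(x) = 4·x^2 + x   ⇒   f'(x) = 8·x + 1
  g(x) = 4·x^3   ⇒   g'(x) = 12·x^2
  lim(x→∞) f'(x)/g'(x) = lim(x→∞) (8·x + 1)/(12·x^2)
  = 0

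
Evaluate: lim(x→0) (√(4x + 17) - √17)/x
This is a standard limit.

Factor or rationalize the expression:
  lim(x→0) (√(4x + 17) - √17)/x = 2·sqrt(17)/17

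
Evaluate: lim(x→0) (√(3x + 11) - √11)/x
This is a standard limit.

Factor or rationalize the expression:
  lim(x→0) (√(3x + 11) - √11)/x = 3·sqrt(11)/22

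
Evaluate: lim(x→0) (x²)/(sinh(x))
This is a 0/0 indeterminate form.

Apply L'Hôpital's rule: differentiate numerator and denominator separately.
  f(x) = x^2   ⇒   f'(x) = 2·x
  g(x) = sinh(x)   ⇒   g'(x) = cosh(x)
  lim(x→0) f'(x)/g'(x) = lim(x→0) (2·x)/(cosh(x))
  = 0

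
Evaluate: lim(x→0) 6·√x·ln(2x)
This is a 0·∞ indeterminate form.

Rewrite 0·∞ as a quotient (0/0 or ∞/∞ form), then apply L'Hôpital's rule:
  lim(x→0) 6·√x·ln(2x) = 0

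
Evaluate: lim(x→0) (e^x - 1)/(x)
This is a 0/0 indeterminate form.

Apply L'Hôpital's rule: differentiate numerator and denominator separately.
  f(x) = e^(x) - 1   ⇒   f'(x) = e^(x)
  g(x) = x   ⇒   g'(x) = 1
  lim(x→0) f'(x)/g'(x) = lim(x→0) (e^(x))/(1)
  = 1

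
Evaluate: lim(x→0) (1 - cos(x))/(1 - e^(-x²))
This is a 0/0 indeterminate form.

Apply L'Hôpital's rule: differentiate numerator and denominator separately.
  f(x) = 1 - cos(x)   ⇒   f'(x) = sin(x)
  g(x) = 1 - e^(-x^2)   ⇒   g'(x) = 2·x·e^(-x^2)
  lim(x→0) f'(x)/g'(x) = lim(x→0) (sin(x))/(2·x·e^(-x^2))
  = 1/2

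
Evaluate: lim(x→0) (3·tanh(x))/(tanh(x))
This is a 0/0 indeterminate form.

Apply L'Hôpital's rule: differentiate numerator and denominator separately.
  f(x) = 3·tanh(x)   ⇒   f'(x) = 3 - 3·tanh(x)^2
  g(x) = tanh(x)   ⇒   g'(x) = 1 - tanh(x)^2
  lim(x→0) f'(x)/g'(x) = lim(x→0) (3 - 3·tanh(x)^2)/(1 - tanh(x)^2)
  = 3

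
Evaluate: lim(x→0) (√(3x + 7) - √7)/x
This is a standard limit.

Factor or rationalize the expression:
  lim(x→0) (√(3x + 7) - √7)/x = 3·sqrt(7)/14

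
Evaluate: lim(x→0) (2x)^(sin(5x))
This is an exponential indeterminate form.

For exponential indeterminate forms, take the natural log:
  Let L = lim(x→0) (2x)^(sin(5x))
  Then ln(L) = lim(x→0) [exponent × ln(base)]
  Evaluate using L'Hôpital or standard limits, then exponentiate.
  L = 1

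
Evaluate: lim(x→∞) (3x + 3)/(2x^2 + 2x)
This is an ∞/∞ indeterminate form.

Apply L'Hôpital's rule: differentiate numerator and denominator separately.
  f(x) = 3·x + 3   ⇒   f'(x) = 3
  g(x) = 2·x^2 + 2·x   ⇒   g'(x) = 4·x + 2
  lim(x→∞) f'(x)/g'(x) = lim(x→∞) (3)/(4·x + 2)
  = 0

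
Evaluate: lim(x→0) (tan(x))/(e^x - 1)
This is a 0/0 indeterminate form.

Apply L'Hôpital's rule: differentiate numerator and denominator separately.
  f(x) = tan(x)   ⇒   f'(x) = tan(x)^2 + 1
  g(x) = e^(x) - 1   ⇒   g'(x) = e^(x)
  lim(x→0) f'(x)/g'(x) = lim(x→0) (tan(x)^2 + 1)/(e^(x))
  = 1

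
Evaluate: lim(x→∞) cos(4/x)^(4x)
This is an exponential indeterminate form.

For exponential indeterminate forms, take the natural log:
  Let L = lim(x→∞) cos(4/x)^(4x)
  Then ln(L) = lim(x→∞) [exponent × ln(base)]
  Evaluate using L'Hôpital or standard limits, then exponentiate.
  L = 1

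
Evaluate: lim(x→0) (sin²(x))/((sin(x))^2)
This is a 0/0 indeterminate form.

Apply L'Hôpital's rule: differentiate numerator and denominator separately.
  f(x) = sin(x)^2   ⇒   f'(x) = 2·sin(x)·cos(x)
  g(x) = sin(x)^2   ⇒   g'(x) = 2·sin(x)·cos(x)
  lim(x→0) f'(x)/g'(x) = lim(x→0) (2·sin(x)·cos(x))/(2·sin(x)·cos(x))
  = 1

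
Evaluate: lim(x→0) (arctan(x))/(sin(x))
This is a 0/0 indeterminate form.

Apply L'Hôpital's rule: differentiate numerator and denominator separately.
  f(x) = atan(x)   ⇒   f'(x) = 1/(x^2 + 1)
  g(x) = sin(x)   ⇒   g'(x) = cos(x)
  lim(x→0) f'(x)/g'(x) = lim(x→0) (1/(x^2 + 1))/(cos(x))
  = 1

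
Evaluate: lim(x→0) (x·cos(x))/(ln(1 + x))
This is a 0/0 indeterminate form.

Apply L'Hôpital's rule: differentiate numerator and denominator separately.
  f(x) = x·cos(x)   ⇒   f'(x) = -x·sin(x) + cos(x)
  g(x) = ln(x + 1)   ⇒   g'(x) = 1/(x + 1)
  lim(x→0) f'(x)/g'(x) = lim(x→0) (-x·sin(x) + cos(x))/(1/(x + 1))
  = 1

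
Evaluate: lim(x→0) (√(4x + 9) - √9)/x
This is a standard limit.

Factor or rationalize the expression:
  lim(x→0) (√(4x + 9) - √9)/x = 2/3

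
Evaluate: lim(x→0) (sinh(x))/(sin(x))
This is a 0/0 indeterminate form.

Apply L'Hôpital's rule: differentiate numerator and denominator separately.
  f(x) = sinh(x)   ⇒   f'(x) = cosh(x)
  g(x) = sin(x)   ⇒   g'(x) = cos(x)
  lim(x→0) f'(x)/g'(x) = lim(x→0) (cosh(x))/(cos(x))
  = 1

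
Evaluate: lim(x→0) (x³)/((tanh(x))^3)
This is a 0/0 indeterminate form.

Apply L'Hôpital's rule: differentiate numerator and denominator separately.
  f(x) = x^3   ⇒   f'(x) = 3·x^2
  g(x) = tanh(x)^3   ⇒   g'(x) = (3 - 3·tanh(x)^2)·tanh(x)^2
  lim(x→0) f'(x)/g'(x) = lim(x→0) (3·x^2)/((3 - 3·tanh(x)^2)·tanh(x)^2)
  = 1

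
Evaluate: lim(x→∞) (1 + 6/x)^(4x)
This is an exponential indeterminate form.

For exponential indeterminate forms, take the natural log:
  Let L = lim(x→∞) (1 + 6/x)^(4x)
  Then ln(L) = lim(x→∞) [exponent × ln(base)]
  Evaluate using L'Hôpital or standard limits, then exponentiate.
  L = e^(24)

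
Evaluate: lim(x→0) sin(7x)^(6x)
This is an exponential indeterminate form.

For exponential indeterminate forms, take the natural log:
  Let L = lim(x→0) sin(7x)^(6x)
  Then ln(L) = lim(x→0) [exponent × ln(base)]
  Evaluate using L'Hôpital or standard limits, then exponentiate.
  L = 1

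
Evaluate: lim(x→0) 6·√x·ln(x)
This is a 0·∞ indeterminate form.

Rewrite 0·∞ as a quotient (0/0 or ∞/∞ form), then apply L'Hôpital's rule:
  lim(x→0) 6·√x·ln(x) = 0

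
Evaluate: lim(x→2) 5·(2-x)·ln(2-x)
This is a 0·∞ indeterminate form.

Rewrite 0·∞ as a quotient (0/0 or ∞/∞ form), then apply L'Hôpital's rule:
  lim(x→2) 5·(2-x)·ln(2-x) = 0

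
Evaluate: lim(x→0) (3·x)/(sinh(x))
This is a 0/0 indeterminate form.

Apply L'Hôpital's rule: differentiate numerator and denominator separately.
  f(x) = 3·x   ⇒   f'(x) = 3
  g(x) = sinh(x)   ⇒   g'(x) = cosh(x)
  lim(x→0) f'(x)/g'(x) = lim(x→0) (3)/(cosh(x))
  = 3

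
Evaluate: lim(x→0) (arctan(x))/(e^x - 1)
This is a 0/0 indeterminate form.

Apply L'Hôpital's rule: differentiate numerator and denominator separately.
  f(x) = atan(x)   ⇒   f'(x) = 1/(x^2 + 1)
  g(x) = e^(x) - 1   ⇒   g'(x) = e^(x)
  lim(x→0) f'(x)/g'(x) = lim(x→0) (1/(x^2 + 1))/(e^(x))
  = 1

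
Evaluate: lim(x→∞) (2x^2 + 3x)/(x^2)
This is an ∞/∞ indeterminate form.

Apply L'Hôpital's rule: differentiate numerator and denominator separately.
  f(x) = 2·x^2 + 3·x   ⇒   f'(x) = 4·x + 3
  g(x) = x^2   ⇒   g'(x) = 2·x
  lim(x→∞) f'(x)/g'(x) = lim(x→∞) (4·x + 3)/(2·x)
  = 2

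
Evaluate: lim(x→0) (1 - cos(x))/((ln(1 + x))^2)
This is a 0/0 indeterminate form.

Apply L'Hôpital's rule: differentiate numerator and denominator separately.
  f(x) = 1 - cos(x)   ⇒   f'(x) = sin(x)
  g(x) = ln(x + 1)^2   ⇒   g'(x) = 2·ln(x + 1)/(x + 1)
  lim(x→0) f'(x)/g'(x) = lim(x→0) (sin(x))/(2·ln(x + 1)/(x + 1))
  = 1/2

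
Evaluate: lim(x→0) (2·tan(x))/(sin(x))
This is a 0/0 indeterminate form.

Apply L'Hôpital's rule: differentiate numerator and denominator separately.
  f(x) = 2·tan(x)   ⇒   f'(x) = 2·tan(x)^2 + 2
  g(x) = sin(x)   ⇒   g'(x) = cos(x)
  lim(x→0) f'(x)/g'(x) = lim(x→0) (2·tan(x)^2 + 2)/(cos(x))
  = 2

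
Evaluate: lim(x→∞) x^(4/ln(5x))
This is an exponential indeterminate form.

For exponential indeterminate forms, take the natural log:
  Let L = lim(x→∞) x^(4/ln(5x))
  Then ln(L) = lim(x→∞) [exponent × ln(base)]
  Evaluate using L'Hôpital or standard limits, then exponentiate.
  L = e^(4)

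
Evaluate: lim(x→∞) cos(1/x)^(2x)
This is an exponential indeterminate form.

For exponential indeterminate forms, take the natural log:
  Let L = lim(x→∞) cos(1/x)^(2x)
  Then ln(L) = lim(x→∞) [exponent × ln(base)]
  Evaluate using L'Hôpital or standard limits, then exponentiate.
  L = 1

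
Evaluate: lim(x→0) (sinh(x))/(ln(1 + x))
This is a 0/0 indeterminate form.

Apply L'Hôpital's rule: differentiate numerator and denominator separately.
  f(x) = sinh(x)   ⇒   f'(x) = cosh(x)
  g(x) = ln(x + 1)   ⇒   g'(x) = 1/(x + 1)
  lim(x→0) f'(x)/g'(x) = lim(x→0) (cosh(x))/(1/(x + 1))
  = 1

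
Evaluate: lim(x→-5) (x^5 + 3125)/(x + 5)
This is a standard limit.

Factor or rationalize the expression:
  lim(x→-5) (x^5 + 3125)/(x + 5) = 3125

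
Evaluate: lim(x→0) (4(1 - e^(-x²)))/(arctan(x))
This is a 0/0 indeterminate form.

Apply L'Hôpital's rule: differentiate numerator and denominator separately.
  f(x) = 4 - 4·e^(-x^2)   ⇒   f'(x) = 8·x·e^(-x^2)
  g(x) = atan(x)   ⇒   g'(x) = 1/(x^2 + 1)
  lim(x→0) f'(x)/g'(x) = lim(x→0) (8·x·e^(-x^2))/(1/(x^2 + 1))
  = 0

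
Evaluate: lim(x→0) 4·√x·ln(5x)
This is a 0·∞ indeterminate form.

Rewrite 0·∞ as a quotient (0/0 or ∞/∞ form), then apply L'Hôpital's rule:
  lim(x→0) 4·√x·ln(5x) = 0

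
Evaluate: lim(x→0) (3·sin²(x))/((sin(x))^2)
This is a 0/0 indeterminate form.

Apply L'Hôpital's rule: differentiate numerator and denominator separately.
  f(x) = 3·sin(x)^2   ⇒   f'(x) = 6·sin(x)·cos(x)
  g(x) = sin(x)^2   ⇒   g'(x) = 2·sin(x)·cos(x)
  lim(x→0) f'(x)/g'(x) = lim(x→0) (6·sin(x)·cos(x))/(2·sin(x)·cos(x))
  = 3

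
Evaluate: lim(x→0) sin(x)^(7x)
This is an exponential indeterminate form.

For exponential indeterminate forms, take the natural log:
  Let L = lim(x→0) sin(x)^(7x)
  Then ln(L) = lim(x→0) [exponent × ln(base)]
  Evaluate using L'Hôpital or standard limits, then exponentiate.
  L = 1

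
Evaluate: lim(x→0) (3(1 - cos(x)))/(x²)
This is a 0/0 indeterminate form.

Apply L'Hôpital's rule: differentiate numerator and denominator separately.
  f(x) = 3 - 3·cos(x)   ⇒   f'(x) = 3·sin(x)
  g(x) = x^2   ⇒   g'(x) = 2·x
  lim(x→0) f'(x)/g'(x) = lim(x→0) (3·sin(x))/(2·x)
  = 3/2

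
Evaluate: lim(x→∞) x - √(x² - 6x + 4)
This is an ∞-∞ indeterminate form.

Combine fractions or rationalize to convert ∞-∞ to 0/0 form:
  lim(x→∞) x - √(x² - 6x + 4) = 3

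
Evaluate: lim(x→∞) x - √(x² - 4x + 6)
This is an ∞-∞ indeterminate form.

Combine fractions or rationalize to convert ∞-∞ to 0/0 form:
  lim(x→∞) x - √(x² - 4x + 6) = 2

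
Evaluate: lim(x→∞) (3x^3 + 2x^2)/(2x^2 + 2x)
This is an ∞/∞ indeterminate form.

Apply L'Hôpital's rule: differentiate numerator and denominator separately.
  f(x) = 3·x^3 + 2·x^2   ⇒   f'(x) = 9·x^2 + 4·x
  g(x) = 2·x^2 + 2·x   ⇒   g'(x) = 4·x + 2
  lim(x→∞) f'(x)/g'(x) = lim(x→∞) (9·x^2 + 4·x)/(4·x + 2)
  = ∞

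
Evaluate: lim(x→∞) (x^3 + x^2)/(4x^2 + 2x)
This is an ∞/∞ indeterminate form.

Apply L'Hôpital's rule: differentiate numerator and denominator separately.
  f(x) = x^3 + x^2   ⇒   f'(x) = 3·x^2 + 2·x
  g(x) = 4·x^2 + 2·x   ⇒   g'(x) = 8·x + 2
  lim(x→∞) f'(x)/g'(x) = lim(x→∞) (3·x^2 + 2·x)/(8·x + 2)
  = ∞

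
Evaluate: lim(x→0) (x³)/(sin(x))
This is a 0/0 indeterminate form.

Apply L'Hôpital's rule: differentiate numerator and denominator separately.
  f(x) = x^3   ⇒   f'(x) = 3·x^2
  g(x) = sin(x)   ⇒   g'(x) = cos(x)
  lim(x→0) f'(x)/g'(x) = lim(x→0) (3·x^2)/(cos(x))
  = 0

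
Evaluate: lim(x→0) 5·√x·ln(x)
This is a 0·∞ indeterminate form.

Rewrite 0·∞ as a quotient (0/0 or ∞/∞ form), then apply L'Hôpital's rule:
  lim(x→0) 5·√x·ln(x) = 0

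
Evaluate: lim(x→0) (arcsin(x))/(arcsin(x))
This is a 0/0 indeterminate form.

Apply L'Hôpital's rule: differentiate numerator and denominator separately.
  f(x) = asin(x)   ⇒   f'(x) = 1/sqrt(1 - x^2)
  g(x) = asin(x)   ⇒   g'(x) = 1/sqrt(1 - x^2)
  lim(x→0) f'(x)/g'(x) = lim(x→0) (1/sqrt(1 - x^2))/(1/sqrt(1 - x^2))
  = 1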